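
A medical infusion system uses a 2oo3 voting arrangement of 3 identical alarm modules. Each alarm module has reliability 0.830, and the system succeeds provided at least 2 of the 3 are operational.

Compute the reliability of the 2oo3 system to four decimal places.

R = Σ_{i=2}^{3} C(3,i) p^i (1−p)^{3−i} with p = 0.830
C(3,2)·0.830^2·0.170^1 = 0.351339
C(3,3)·0.830^3·0.170^0 = 0.571787
Sum = 0.9231

0.9231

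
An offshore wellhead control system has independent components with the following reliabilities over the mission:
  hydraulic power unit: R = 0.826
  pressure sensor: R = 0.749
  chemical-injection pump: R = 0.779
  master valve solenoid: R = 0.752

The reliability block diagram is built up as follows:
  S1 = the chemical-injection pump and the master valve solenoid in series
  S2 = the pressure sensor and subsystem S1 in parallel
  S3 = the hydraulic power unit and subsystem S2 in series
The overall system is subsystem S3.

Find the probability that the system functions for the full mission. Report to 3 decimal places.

Series (chemical-injection pump and master valve solenoid): 0.77900 × 0.75200 = 0.58581
Parallel (pressure sensor and [0.58581]): 1 − (1 − 0.74900)(1 − 0.58581) = 0.89604
Series (hydraulic power unit and [0.89604]): 0.82600 × 0.89604 = 0.740

0.740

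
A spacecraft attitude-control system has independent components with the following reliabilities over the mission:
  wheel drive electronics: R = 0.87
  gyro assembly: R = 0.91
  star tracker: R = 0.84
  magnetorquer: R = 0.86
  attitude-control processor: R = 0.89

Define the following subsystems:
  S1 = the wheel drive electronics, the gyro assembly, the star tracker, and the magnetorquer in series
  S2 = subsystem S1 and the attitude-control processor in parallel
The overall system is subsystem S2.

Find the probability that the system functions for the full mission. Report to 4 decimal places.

Series (wheel drive electronics, gyro assembly, star tracker, and magnetorquer): 0.870000 × 0.910000 × 0.840000 × 0.860000 = 0.571924
Parallel ([0.571924] and attitude-control processor): 1 − (1 − 0.571924)(1 − 0.890000) = 0.9529

0.9529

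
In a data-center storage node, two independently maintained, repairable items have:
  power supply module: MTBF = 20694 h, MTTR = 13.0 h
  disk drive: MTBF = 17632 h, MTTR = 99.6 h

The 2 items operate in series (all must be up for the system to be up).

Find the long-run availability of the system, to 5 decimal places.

A(power supply module) = MTBF/(MTBF+MTTR) = 20694/(20694+13.0) = 0.999372
A(disk drive) = MTBF/(MTBF+MTTR) = 17632/(17632+99.6) = 0.994383
Series availability: 0.999372 × 0.994383 = 0.99376

0.99376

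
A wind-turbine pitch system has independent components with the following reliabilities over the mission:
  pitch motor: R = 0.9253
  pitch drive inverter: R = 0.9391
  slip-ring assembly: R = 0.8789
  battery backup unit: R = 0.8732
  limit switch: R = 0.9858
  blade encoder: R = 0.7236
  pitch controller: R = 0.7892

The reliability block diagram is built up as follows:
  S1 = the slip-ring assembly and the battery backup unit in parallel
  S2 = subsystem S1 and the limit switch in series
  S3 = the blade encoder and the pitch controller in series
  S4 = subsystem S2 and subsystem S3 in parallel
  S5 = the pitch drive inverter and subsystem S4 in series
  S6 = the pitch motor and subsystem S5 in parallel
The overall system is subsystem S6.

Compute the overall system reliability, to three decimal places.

0.995

Parallel (slip-ring assembly and battery backup unit): 1 − (1 − 0.87890)(1 − 0.87320) = 0.98464
Series ([0.98464] and limit switch): 0.98464 × 0.98580 = 0.97066
Series (blade encoder and pitch controller): 0.72360 × 0.78920 = 0.57107
Parallel ([0.97066] and [0.57107]): 1 − (1 − 0.97066)(1 − 0.57107) = 0.98742
Series (pitch drive inverter and [0.98742]): 0.93910 × 0.98742 = 0.92729
Parallel (pitch motor and [0.92729]): 1 − (1 − 0.92530)(1 − 0.92729) = 0.995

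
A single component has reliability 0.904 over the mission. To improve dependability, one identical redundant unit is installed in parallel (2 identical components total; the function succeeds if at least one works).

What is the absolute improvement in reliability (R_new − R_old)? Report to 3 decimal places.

0.087

R_before = 0.904
R_after = 1 − (1 − 0.904)^2 = 0.991
ΔR = 0.991 − 0.904 = 0.087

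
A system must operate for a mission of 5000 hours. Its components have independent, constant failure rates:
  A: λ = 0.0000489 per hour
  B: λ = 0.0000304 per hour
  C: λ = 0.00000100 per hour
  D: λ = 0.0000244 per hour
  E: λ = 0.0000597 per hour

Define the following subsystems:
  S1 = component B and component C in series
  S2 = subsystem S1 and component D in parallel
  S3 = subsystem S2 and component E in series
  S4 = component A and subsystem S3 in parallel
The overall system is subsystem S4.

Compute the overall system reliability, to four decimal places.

0.9413

R(A) = exp(−0.0000489 × 5000) = 0.783096
R(B) = exp(−0.0000304 × 5000) = 0.858988
R(C) = exp(−0.00000100 × 5000) = 0.995012
R(D) = exp(−0.0000244 × 5000) = 0.885148
R(E) = exp(−0.0000597 × 5000) = 0.741930
Series (B and C): 0.858988 × 0.995012 = 0.854703
Parallel ([0.854703] and D): 1 − (1 − 0.854703)(1 − 0.885148) = 0.983312
Series ([0.983312] and E): 0.983312 × 0.741930 = 0.729549
Parallel (A and [0.729549]): 1 − (1 − 0.783096)(1 − 0.729549) = 0.9413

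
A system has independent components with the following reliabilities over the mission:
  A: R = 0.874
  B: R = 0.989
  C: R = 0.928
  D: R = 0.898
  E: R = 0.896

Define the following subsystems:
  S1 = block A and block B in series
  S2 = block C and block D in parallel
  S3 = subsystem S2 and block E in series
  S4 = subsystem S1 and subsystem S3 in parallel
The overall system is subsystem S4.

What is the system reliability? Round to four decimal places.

0.9850

Series (A and B): 0.874000 × 0.989000 = 0.864386
Parallel (C and D): 1 − (1 − 0.928000)(1 − 0.898000) = 0.992656
Series ([0.992656] and E): 0.992656 × 0.896000 = 0.889420
Parallel ([0.864386] and [0.889420]): 1 − (1 − 0.864386)(1 − 0.889420) = 0.9850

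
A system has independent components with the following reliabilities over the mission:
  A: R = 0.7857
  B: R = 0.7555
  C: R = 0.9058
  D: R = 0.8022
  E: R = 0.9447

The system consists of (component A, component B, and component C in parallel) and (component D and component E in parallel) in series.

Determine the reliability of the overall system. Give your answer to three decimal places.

Parallel (A, B, and C): 1 − (1 − 0.78570)(1 − 0.75550)(1 − 0.90580) = 0.99506
Parallel (D and E): 1 − (1 − 0.80220)(1 − 0.94470) = 0.98906
Series ([0.99506] and [0.98906]): 0.99506 × 0.98906 = 0.984

0.984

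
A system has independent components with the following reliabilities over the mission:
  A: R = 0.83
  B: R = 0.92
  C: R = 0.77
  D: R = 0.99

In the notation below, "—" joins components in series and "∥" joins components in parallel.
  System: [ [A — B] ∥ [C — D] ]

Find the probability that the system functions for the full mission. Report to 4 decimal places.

Series (A and B): 0.830000 × 0.920000 = 0.763600
Series (C and D): 0.770000 × 0.990000 = 0.762300
Parallel ([0.763600] and [0.762300]): 1 − (1 − 0.763600)(1 − 0.762300) = 0.9438

0.9438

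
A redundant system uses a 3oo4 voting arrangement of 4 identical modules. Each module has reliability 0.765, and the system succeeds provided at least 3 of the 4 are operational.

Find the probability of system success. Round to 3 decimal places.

R = Σ_{i=3}^{4} C(4,i) p^i (1−p)^{4−i} with p = 0.765
C(4,3)·0.765^3·0.235^1 = 0.42084
C(4,4)·0.765^4·0.235^0 = 0.34249
Sum = 0.763

0.763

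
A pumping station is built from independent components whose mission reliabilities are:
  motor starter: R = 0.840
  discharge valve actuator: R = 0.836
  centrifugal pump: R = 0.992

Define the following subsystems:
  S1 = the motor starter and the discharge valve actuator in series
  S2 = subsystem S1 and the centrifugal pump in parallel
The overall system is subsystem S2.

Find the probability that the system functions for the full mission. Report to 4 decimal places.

0.9976

Series (motor starter and discharge valve actuator): 0.840000 × 0.836000 = 0.702240
Parallel ([0.702240] and centrifugal pump): 1 − (1 − 0.702240)(1 − 0.992000) = 0.9976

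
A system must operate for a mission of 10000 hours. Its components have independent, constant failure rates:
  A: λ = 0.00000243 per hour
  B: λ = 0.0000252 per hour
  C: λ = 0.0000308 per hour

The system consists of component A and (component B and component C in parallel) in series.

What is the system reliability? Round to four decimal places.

R(A) = exp(−0.00000243 × 10000) = 0.975993
R(B) = exp(−0.0000252 × 10000) = 0.777245
R(C) = exp(−0.0000308 × 10000) = 0.734915
Parallel (B and C): 1 − (1 − 0.777245)(1 − 0.734915) = 0.940951
Series (A and [0.940951]): 0.975993 × 0.940951 = 0.9184

0.9184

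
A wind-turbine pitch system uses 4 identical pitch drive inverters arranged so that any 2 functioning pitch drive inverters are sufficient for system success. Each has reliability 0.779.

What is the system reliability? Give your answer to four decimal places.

0.9640

R = Σ_{i=2}^{4} C(4,i) p^i (1−p)^{4−i} with p = 0.779
C(4,2)·0.779^2·0.221^2 = 0.177832
C(4,3)·0.779^3·0.221^1 = 0.417893
C(4,4)·0.779^4·0.221^0 = 0.368256
Sum = 0.9640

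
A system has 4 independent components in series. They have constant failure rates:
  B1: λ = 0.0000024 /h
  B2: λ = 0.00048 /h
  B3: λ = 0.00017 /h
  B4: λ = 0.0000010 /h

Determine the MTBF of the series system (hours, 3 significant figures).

1530

Series of exponential components: λ_sys = Σ λ_i
λ_sys = 0.0000024 + 0.00048 + 0.00017 + 0.0000010 = 6.5340e-04 /h
MTBF = 1 / λ_sys = 1530 h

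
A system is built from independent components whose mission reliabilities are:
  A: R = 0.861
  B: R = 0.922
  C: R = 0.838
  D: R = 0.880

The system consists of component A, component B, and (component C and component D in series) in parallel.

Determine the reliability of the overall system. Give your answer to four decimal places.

0.9972

Series (C and D): 0.838000 × 0.880000 = 0.737440
Parallel (A, B, and [0.737440]): 1 − (1 − 0.861000)(1 − 0.922000)(1 − 0.737440) = 0.9972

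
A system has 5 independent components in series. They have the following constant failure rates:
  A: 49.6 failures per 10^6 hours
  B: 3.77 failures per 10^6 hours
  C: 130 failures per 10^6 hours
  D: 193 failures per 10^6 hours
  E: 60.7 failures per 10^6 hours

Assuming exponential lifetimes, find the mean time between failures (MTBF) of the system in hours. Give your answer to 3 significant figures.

2290

Series of exponential components: λ_sys = Σ λ_i
λ_sys = 0.0000496 + 0.00000377 + 0.000130 + 0.000193 + 0.0000607 = 4.3707e-04 /h
MTBF = 1 / λ_sys = 2290 h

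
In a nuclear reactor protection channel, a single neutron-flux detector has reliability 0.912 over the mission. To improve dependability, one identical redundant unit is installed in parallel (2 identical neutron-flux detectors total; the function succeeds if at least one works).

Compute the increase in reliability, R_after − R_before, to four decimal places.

0.0803

R_before = 0.912
R_after = 1 − (1 − 0.912)^2 = 0.9923
ΔR = 0.9923 − 0.912 = 0.0803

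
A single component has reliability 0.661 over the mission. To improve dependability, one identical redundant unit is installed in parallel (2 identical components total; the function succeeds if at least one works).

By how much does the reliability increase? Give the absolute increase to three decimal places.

0.224

R_before = 0.661
R_after = 1 − (1 − 0.661)^2 = 0.885
ΔR = 0.885 − 0.661 = 0.224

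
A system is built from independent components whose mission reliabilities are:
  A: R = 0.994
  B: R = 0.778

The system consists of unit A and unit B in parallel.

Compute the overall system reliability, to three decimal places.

0.999

Parallel (A and B): 1 − (1 − 0.99400)(1 − 0.77800) = 0.999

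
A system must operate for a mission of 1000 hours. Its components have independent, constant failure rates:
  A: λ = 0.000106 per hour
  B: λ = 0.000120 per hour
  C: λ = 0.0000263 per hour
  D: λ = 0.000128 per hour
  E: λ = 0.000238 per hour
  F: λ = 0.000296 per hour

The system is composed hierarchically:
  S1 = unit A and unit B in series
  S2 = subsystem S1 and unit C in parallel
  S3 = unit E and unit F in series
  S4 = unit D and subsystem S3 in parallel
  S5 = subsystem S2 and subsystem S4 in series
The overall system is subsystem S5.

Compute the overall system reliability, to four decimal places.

R(A) = exp(−0.000106 × 1000) = 0.899425
R(B) = exp(−0.000120 × 1000) = 0.886920
R(C) = exp(−0.0000263 × 1000) = 0.974043
R(D) = exp(−0.000128 × 1000) = 0.879853
R(E) = exp(−0.000238 × 1000) = 0.788203
R(F) = exp(−0.000296 × 1000) = 0.743787
Series (A and B): 0.899425 × 0.886920 = 0.797718
Parallel ([0.797718] and C): 1 − (1 − 0.797718)(1 − 0.974043) = 0.994749
Series (E and F): 0.788203 × 0.743787 = 0.586255
Parallel (D and [0.586255]): 1 − (1 − 0.879853)(1 − 0.586255) = 0.950290
Series ([0.994749] and [0.950290]): 0.994749 × 0.950290 = 0.9453

0.9453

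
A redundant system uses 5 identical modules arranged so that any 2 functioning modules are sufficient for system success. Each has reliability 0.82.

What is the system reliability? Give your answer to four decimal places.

0.9955

R = Σ_{i=2}^{5} C(5,i) p^i (1−p)^{5−i} with p = 0.82
C(5,2)·0.82^2·0.18^3 = 0.039214
C(5,3)·0.82^3·0.18^2 = 0.178643
C(5,4)·0.82^4·0.18^1 = 0.406910
C(5,5)·0.82^5·0.18^0 = 0.370740
Sum = 0.9955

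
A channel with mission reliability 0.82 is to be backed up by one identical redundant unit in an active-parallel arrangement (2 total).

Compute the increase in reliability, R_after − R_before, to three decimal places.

R_before = 0.82
R_after = 1 − (1 − 0.82)^2 = 0.968
ΔR = 0.968 − 0.82 = 0.148

0.148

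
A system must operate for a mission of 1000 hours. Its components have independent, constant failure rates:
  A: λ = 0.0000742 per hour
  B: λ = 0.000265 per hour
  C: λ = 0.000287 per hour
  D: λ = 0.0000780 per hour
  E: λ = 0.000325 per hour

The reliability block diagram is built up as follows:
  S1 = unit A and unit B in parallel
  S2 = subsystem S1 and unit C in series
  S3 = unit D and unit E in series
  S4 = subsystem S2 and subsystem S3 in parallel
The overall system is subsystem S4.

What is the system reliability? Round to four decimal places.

R(A) = exp(−0.0000742 × 1000) = 0.928486
R(B) = exp(−0.000265 × 1000) = 0.767206
R(C) = exp(−0.000287 × 1000) = 0.750512
R(D) = exp(−0.0000780 × 1000) = 0.924964
R(E) = exp(−0.000325 × 1000) = 0.722527
Parallel (A and B): 1 − (1 − 0.928486)(1 − 0.767206) = 0.983352
Series ([0.983352] and C): 0.983352 × 0.750512 = 0.738017
Series (D and E): 0.924964 × 0.722527 = 0.668311
Parallel ([0.738017] and [0.668311]): 1 − (1 − 0.738017)(1 − 0.668311) = 0.9131

0.9131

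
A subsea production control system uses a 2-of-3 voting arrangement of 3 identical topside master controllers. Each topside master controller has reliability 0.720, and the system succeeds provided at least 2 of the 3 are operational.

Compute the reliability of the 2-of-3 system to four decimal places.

0.8087

R = Σ_{i=2}^{3} C(3,i) p^i (1−p)^{3−i} with p = 0.720
C(3,2)·0.720^2·0.280^1 = 0.435456
C(3,3)·0.720^3·0.280^0 = 0.373248
Sum = 0.8087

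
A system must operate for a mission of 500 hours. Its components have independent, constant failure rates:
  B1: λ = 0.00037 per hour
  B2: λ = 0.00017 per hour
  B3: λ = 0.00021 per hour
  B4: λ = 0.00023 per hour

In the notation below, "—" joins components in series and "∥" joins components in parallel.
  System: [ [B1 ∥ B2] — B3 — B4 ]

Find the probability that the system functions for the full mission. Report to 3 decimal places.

R(B1) = exp(−0.00037 × 500) = 0.83110
R(B2) = exp(−0.00017 × 500) = 0.91851
R(B3) = exp(−0.00021 × 500) = 0.90032
R(B4) = exp(−0.00023 × 500) = 0.89137
Parallel (B1 and B2): 1 − (1 − 0.83110)(1 − 0.91851) = 0.98624
Series ([0.98624], B3, and B4): 0.98624 × 0.90032 × 0.89137 = 0.791

0.791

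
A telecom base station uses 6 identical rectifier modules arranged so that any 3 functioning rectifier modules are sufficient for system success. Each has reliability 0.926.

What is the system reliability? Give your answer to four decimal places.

R = Σ_{i=3}^{6} C(6,i) p^i (1−p)^{6−i} with p = 0.926
C(6,3)·0.926^3·0.074^3 = 0.006435
C(6,4)·0.926^4·0.074^2 = 0.060395
C(6,5)·0.926^5·0.074^1 = 0.302300
C(6,6)·0.926^6·0.074^0 = 0.630472
Sum = 0.9996

0.9996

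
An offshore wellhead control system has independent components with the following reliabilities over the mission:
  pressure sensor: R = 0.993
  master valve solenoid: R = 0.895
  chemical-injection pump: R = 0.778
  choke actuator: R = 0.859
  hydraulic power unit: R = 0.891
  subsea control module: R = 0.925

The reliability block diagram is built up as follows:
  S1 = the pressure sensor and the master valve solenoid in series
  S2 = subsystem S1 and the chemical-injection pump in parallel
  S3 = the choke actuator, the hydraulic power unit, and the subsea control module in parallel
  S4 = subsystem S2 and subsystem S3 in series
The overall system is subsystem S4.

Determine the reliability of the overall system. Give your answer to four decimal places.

0.9742

Series (pressure sensor and master valve solenoid): 0.993000 × 0.895000 = 0.888735
Parallel ([0.888735] and chemical-injection pump): 1 − (1 − 0.888735)(1 − 0.778000) = 0.975299
Parallel (choke actuator, hydraulic power unit, and subsea control module): 1 − (1 − 0.859000)(1 − 0.891000)(1 − 0.925000) = 0.998847
Series ([0.975299] and [0.998847]): 0.975299 × 0.998847 = 0.9742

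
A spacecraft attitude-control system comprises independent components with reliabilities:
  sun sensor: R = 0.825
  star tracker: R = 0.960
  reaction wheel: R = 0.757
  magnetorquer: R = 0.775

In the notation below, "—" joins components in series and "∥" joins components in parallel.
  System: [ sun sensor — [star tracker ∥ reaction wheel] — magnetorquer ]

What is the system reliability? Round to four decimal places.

0.6332

Parallel (star tracker and reaction wheel): 1 − (1 − 0.960000)(1 − 0.757000) = 0.990280
Series (sun sensor, [0.990280], and magnetorquer): 0.825000 × 0.990280 × 0.775000 = 0.6332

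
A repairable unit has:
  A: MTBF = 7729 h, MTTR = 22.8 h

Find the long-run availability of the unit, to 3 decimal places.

0.997

A(A) = MTBF/(MTBF+MTTR) = 7729/(7729+22.8) = 0.997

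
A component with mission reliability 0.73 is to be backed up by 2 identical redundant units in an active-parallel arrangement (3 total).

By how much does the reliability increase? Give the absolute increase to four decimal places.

R_before = 0.73
R_after = 1 − (1 − 0.73)^3 = 0.9803
ΔR = 0.9803 − 0.73 = 0.2503

0.2503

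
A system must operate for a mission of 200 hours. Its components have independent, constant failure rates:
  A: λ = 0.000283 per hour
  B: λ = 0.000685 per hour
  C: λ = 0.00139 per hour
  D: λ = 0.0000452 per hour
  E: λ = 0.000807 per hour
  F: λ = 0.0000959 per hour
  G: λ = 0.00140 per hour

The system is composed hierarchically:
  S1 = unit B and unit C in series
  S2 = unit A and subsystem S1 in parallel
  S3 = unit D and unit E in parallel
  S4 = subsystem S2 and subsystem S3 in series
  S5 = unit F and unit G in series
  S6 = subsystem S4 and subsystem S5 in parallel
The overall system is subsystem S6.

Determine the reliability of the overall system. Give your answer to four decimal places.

R(A) = exp(−0.000283 × 200) = 0.944972
R(B) = exp(−0.000685 × 200) = 0.871970
R(C) = exp(−0.00139 × 200) = 0.757297
R(D) = exp(−0.0000452 × 200) = 0.991001
R(E) = exp(−0.000807 × 200) = 0.850952
R(F) = exp(−0.0000959 × 200) = 0.981003
R(G) = exp(−0.00140 × 200) = 0.755784
Series (B and C): 0.871970 × 0.757297 = 0.660340
Parallel (A and [0.660340]): 1 − (1 − 0.944972)(1 − 0.660340) = 0.981309
Parallel (D and E): 1 − (1 − 0.991001)(1 − 0.850952) = 0.998659
Series ([0.981309] and [0.998659]): 0.981309 × 0.998659 = 0.979993
Series (F and G): 0.981003 × 0.755784 = 0.741426
Parallel ([0.979993] and [0.741426]): 1 − (1 − 0.979993)(1 − 0.741426) = 0.9948

0.9948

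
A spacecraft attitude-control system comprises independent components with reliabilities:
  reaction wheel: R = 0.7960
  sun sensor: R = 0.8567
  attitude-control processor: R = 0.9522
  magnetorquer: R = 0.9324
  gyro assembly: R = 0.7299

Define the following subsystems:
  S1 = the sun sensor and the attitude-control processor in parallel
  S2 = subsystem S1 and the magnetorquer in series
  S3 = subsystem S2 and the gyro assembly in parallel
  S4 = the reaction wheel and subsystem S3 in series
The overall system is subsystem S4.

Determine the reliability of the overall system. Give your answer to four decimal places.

Parallel (sun sensor and attitude-control processor): 1 − (1 − 0.856700)(1 − 0.952200) = 0.993150
Series ([0.993150] and magnetorquer): 0.993150 × 0.932400 = 0.926013
Parallel ([0.926013] and gyro assembly): 1 − (1 − 0.926013)(1 − 0.729900) = 0.980016
Series (reaction wheel and [0.980016]): 0.796000 × 0.980016 = 0.7801

0.7801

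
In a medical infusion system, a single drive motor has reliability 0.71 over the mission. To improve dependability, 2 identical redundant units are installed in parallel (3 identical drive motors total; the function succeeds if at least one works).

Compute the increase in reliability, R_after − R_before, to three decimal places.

0.266

R_before = 0.71
R_after = 1 − (1 − 0.71)^3 = 0.976
ΔR = 0.976 − 0.71 = 0.266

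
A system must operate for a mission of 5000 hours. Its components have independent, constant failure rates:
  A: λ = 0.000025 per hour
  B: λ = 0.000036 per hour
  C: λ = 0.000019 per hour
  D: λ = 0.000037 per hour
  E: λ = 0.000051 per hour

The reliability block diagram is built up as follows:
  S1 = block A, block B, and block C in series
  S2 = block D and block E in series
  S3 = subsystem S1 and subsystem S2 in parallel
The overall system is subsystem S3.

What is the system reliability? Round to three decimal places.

0.883

R(A) = exp(−0.000025 × 5000) = 0.88250
R(B) = exp(−0.000036 × 5000) = 0.83527
R(C) = exp(−0.000019 × 5000) = 0.90937
R(D) = exp(−0.000037 × 5000) = 0.83110
R(E) = exp(−0.000051 × 5000) = 0.77492
Series (A, B, and C): 0.88250 × 0.83527 × 0.90937 = 0.67032
Series (D and E): 0.83110 × 0.77492 = 0.64404
Parallel ([0.67032] and [0.64404]): 1 − (1 − 0.67032)(1 − 0.64404) = 0.883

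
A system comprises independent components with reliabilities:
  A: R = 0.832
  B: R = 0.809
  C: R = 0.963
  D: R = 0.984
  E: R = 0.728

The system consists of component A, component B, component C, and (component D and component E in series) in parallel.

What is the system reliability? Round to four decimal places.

Series (D and E): 0.984000 × 0.728000 = 0.716352
Parallel (A, B, C, and [0.716352]): 1 − (1 − 0.832000)(1 − 0.809000)(1 − 0.963000)(1 − 0.716352) = 0.9997

0.9997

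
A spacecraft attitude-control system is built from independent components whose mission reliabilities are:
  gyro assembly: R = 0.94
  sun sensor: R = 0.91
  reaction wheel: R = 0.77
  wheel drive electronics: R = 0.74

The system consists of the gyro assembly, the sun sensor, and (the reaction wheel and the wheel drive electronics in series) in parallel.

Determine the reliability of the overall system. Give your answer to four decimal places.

Series (reaction wheel and wheel drive electronics): 0.770000 × 0.740000 = 0.569800
Parallel (gyro assembly, sun sensor, and [0.569800]): 1 − (1 − 0.940000)(1 − 0.910000)(1 − 0.569800) = 0.9977

0.9977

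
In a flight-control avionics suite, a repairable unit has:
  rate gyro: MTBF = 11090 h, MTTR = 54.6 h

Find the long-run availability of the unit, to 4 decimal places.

A(rate gyro) = MTBF/(MTBF+MTTR) = 11090/(11090+54.6) = 0.9951

0.9951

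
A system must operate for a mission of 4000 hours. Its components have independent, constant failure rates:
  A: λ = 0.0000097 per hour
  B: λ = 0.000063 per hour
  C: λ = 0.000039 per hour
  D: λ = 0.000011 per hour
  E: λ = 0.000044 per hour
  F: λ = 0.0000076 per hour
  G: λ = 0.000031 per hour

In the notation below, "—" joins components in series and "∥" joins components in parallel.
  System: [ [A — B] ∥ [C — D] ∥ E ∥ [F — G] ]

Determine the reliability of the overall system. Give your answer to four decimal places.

0.9989

R(A) = exp(−0.0000097 × 4000) = 0.961943
R(B) = exp(−0.000063 × 4000) = 0.777245
R(C) = exp(−0.000039 × 4000) = 0.855559
R(D) = exp(−0.000011 × 4000) = 0.956954
R(E) = exp(−0.000044 × 4000) = 0.838618
R(F) = exp(−0.0000076 × 4000) = 0.970057
R(G) = exp(−0.000031 × 4000) = 0.883380
Series (A and B): 0.961943 × 0.777245 = 0.747665
Series (C and D): 0.855559 × 0.956954 = 0.818731
Series (F and G): 0.970057 × 0.883380 = 0.856929
Parallel ([0.747665], [0.818731], E, and [0.856929]): 1 − (1 − 0.747665)(1 − 0.818731)(1 − 0.838618)(1 − 0.856929) = 0.9989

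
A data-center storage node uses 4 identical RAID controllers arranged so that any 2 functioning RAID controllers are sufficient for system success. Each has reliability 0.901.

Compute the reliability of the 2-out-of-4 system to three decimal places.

0.996

R = Σ_{i=2}^{4} C(4,i) p^i (1−p)^{4−i} with p = 0.901
C(4,2)·0.901^2·0.099^2 = 0.04774
C(4,3)·0.901^3·0.099^1 = 0.28965
C(4,4)·0.901^4·0.099^0 = 0.65902
Sum = 0.996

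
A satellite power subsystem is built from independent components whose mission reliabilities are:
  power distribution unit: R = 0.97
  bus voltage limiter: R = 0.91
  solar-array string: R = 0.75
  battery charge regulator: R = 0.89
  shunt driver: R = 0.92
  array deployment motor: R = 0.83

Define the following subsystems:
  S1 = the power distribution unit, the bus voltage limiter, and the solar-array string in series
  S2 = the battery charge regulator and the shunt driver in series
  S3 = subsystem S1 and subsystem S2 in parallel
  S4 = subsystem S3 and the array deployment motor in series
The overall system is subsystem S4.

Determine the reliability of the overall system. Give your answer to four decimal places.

Series (power distribution unit, bus voltage limiter, and solar-array string): 0.970000 × 0.910000 × 0.750000 = 0.662025
Series (battery charge regulator and shunt driver): 0.890000 × 0.920000 = 0.818800
Parallel ([0.662025] and [0.818800]): 1 − (1 − 0.662025)(1 − 0.818800) = 0.938759
Series ([0.938759] and array deployment motor): 0.938759 × 0.830000 = 0.7792

0.7792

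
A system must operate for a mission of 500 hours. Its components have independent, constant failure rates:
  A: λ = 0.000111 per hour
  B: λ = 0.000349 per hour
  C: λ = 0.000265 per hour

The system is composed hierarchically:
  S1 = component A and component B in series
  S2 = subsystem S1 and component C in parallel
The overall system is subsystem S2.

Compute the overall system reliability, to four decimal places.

0.9745

R(A) = exp(−0.000111 × 500) = 0.946012
R(B) = exp(−0.000349 × 500) = 0.839877
R(C) = exp(−0.000265 × 500) = 0.875903
Series (A and B): 0.946012 × 0.839877 = 0.794534
Parallel ([0.794534] and C): 1 − (1 − 0.794534)(1 − 0.875903) = 0.9745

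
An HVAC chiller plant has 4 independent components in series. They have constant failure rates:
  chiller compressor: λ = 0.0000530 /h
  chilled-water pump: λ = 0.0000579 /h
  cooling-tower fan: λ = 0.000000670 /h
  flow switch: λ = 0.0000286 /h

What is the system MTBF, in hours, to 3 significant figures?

7130

Series of exponential components: λ_sys = Σ λ_i
λ_sys = 0.0000530 + 0.0000579 + 0.000000670 + 0.0000286 = 1.4017e-04 /h
MTBF = 1 / λ_sys = 7130 h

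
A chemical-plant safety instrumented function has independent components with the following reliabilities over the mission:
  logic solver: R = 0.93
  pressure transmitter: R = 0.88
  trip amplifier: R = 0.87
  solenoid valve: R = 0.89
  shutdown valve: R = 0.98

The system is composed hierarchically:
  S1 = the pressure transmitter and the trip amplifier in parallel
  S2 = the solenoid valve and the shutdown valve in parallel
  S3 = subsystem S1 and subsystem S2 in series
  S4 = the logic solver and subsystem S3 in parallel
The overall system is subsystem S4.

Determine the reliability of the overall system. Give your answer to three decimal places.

0.999

Parallel (pressure transmitter and trip amplifier): 1 − (1 − 0.88000)(1 − 0.87000) = 0.98440
Parallel (solenoid valve and shutdown valve): 1 − (1 − 0.89000)(1 − 0.98000) = 0.99780
Series ([0.98440] and [0.99780]): 0.98440 × 0.99780 = 0.98223
Parallel (logic solver and [0.98223]): 1 − (1 − 0.93000)(1 − 0.98223) = 0.999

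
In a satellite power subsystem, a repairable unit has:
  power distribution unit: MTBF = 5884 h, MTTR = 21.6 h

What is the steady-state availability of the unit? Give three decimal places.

A(power distribution unit) = MTBF/(MTBF+MTTR) = 5884/(5884+21.6) = 0.996

0.996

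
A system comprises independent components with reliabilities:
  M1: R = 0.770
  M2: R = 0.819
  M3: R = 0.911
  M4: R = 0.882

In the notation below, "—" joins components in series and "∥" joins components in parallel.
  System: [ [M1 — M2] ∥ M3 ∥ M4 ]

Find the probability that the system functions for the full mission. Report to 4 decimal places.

Series (M1 and M2): 0.770000 × 0.819000 = 0.630630
Parallel ([0.630630], M3, and M4): 1 − (1 − 0.630630)(1 − 0.911000)(1 − 0.882000) = 0.9961

0.9961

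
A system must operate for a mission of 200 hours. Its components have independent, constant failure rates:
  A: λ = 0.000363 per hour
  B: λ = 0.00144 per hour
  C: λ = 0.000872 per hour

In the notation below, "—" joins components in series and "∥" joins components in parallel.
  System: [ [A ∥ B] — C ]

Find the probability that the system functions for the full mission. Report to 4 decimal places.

0.8252

R(A) = exp(−0.000363 × 200) = 0.929973
R(B) = exp(−0.00144 × 200) = 0.749762
R(C) = exp(−0.000872 × 200) = 0.839961
Parallel (A and B): 1 − (1 − 0.929973)(1 − 0.749762) = 0.982477
Series ([0.982477] and C): 0.982477 × 0.839961 = 0.8252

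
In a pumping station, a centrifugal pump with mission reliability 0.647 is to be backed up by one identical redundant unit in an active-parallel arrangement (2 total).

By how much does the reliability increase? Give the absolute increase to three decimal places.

R_before = 0.647
R_after = 1 − (1 − 0.647)^2 = 0.875
ΔR = 0.875 − 0.647 = 0.228

0.228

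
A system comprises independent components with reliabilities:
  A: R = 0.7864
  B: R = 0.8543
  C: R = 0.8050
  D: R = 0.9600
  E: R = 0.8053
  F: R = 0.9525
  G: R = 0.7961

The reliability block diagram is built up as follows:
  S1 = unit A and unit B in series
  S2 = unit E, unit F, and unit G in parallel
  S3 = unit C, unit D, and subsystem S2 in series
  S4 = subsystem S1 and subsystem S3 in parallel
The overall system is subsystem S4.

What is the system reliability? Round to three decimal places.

0.925

Series (A and B): 0.78640 × 0.85430 = 0.67182
Parallel (E, F, and G): 1 − (1 − 0.80530)(1 − 0.95250)(1 − 0.79610) = 0.99811
Series (C, D, and [0.99811]): 0.80500 × 0.96000 × 0.99811 = 0.77134
Parallel ([0.67182] and [0.77134]): 1 − (1 − 0.67182)(1 − 0.77134) = 0.925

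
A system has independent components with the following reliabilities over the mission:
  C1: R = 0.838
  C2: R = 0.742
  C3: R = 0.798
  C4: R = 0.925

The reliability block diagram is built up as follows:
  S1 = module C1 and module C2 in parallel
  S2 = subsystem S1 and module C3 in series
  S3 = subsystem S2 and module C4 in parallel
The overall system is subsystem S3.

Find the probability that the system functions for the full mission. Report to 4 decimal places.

Parallel (C1 and C2): 1 − (1 − 0.838000)(1 − 0.742000) = 0.958204
Series ([0.958204] and C3): 0.958204 × 0.798000 = 0.764647
Parallel ([0.764647] and C4): 1 − (1 − 0.764647)(1 − 0.925000) = 0.9823

0.9823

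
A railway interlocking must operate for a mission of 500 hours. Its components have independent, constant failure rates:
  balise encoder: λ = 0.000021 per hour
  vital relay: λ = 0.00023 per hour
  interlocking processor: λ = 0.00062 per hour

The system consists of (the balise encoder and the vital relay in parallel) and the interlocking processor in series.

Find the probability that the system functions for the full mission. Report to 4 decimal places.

R(balise encoder) = exp(−0.000021 × 500) = 0.989555
R(vital relay) = exp(−0.00023 × 500) = 0.891366
R(interlocking processor) = exp(−0.00062 × 500) = 0.733447
Parallel (balise encoder and vital relay): 1 − (1 − 0.989555)(1 − 0.891366) = 0.998865
Series ([0.998865] and interlocking processor): 0.998865 × 0.733447 = 0.7326

0.7326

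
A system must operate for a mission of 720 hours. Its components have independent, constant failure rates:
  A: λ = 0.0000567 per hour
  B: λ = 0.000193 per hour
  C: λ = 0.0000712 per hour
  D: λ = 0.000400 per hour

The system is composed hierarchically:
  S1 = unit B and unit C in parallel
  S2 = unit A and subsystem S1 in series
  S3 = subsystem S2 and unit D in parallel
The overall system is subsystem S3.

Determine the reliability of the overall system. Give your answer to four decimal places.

R(A) = exp(−0.0000567 × 720) = 0.959998
R(B) = exp(−0.000193 × 720) = 0.870263
R(C) = exp(−0.0000712 × 720) = 0.950028
R(D) = exp(−0.000400 × 720) = 0.749762
Parallel (B and C): 1 − (1 − 0.870263)(1 − 0.950028) = 0.993517
Series (A and [0.993517]): 0.959998 × 0.993517 = 0.953774
Parallel ([0.953774] and D): 1 − (1 − 0.953774)(1 − 0.749762) = 0.9884

0.9884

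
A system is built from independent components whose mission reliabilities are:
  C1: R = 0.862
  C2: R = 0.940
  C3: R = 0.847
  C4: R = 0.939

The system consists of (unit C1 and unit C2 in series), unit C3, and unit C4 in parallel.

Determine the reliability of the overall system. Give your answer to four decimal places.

Series (C1 and C2): 0.862000 × 0.940000 = 0.810280
Parallel ([0.810280], C3, and C4): 1 − (1 − 0.810280)(1 − 0.847000)(1 − 0.939000) = 0.9982

0.9982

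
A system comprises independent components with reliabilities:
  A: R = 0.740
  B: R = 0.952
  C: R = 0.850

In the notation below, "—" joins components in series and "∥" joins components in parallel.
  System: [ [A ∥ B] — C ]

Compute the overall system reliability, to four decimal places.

Parallel (A and B): 1 − (1 − 0.740000)(1 − 0.952000) = 0.987520
Series ([0.987520] and C): 0.987520 × 0.850000 = 0.8394

0.8394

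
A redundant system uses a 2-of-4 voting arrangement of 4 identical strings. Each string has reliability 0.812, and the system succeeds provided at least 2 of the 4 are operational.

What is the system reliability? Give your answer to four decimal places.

0.9772

R = Σ_{i=2}^{4} C(4,i) p^i (1−p)^{4−i} with p = 0.812
C(4,2)·0.812^2·0.188^2 = 0.139823
C(4,3)·0.812^3·0.188^1 = 0.402611
C(4,4)·0.812^4·0.188^0 = 0.434735
Sum = 0.9772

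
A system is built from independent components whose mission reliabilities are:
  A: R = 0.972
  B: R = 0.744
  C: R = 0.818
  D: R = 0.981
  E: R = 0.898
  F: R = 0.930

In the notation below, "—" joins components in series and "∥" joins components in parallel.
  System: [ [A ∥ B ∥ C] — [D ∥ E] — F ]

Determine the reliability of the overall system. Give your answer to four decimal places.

Parallel (A, B, and C): 1 − (1 − 0.972000)(1 − 0.744000)(1 − 0.818000) = 0.998695
Parallel (D and E): 1 − (1 − 0.981000)(1 − 0.898000) = 0.998062
Series ([0.998695], [0.998062], and F): 0.998695 × 0.998062 × 0.930000 = 0.9270

0.9270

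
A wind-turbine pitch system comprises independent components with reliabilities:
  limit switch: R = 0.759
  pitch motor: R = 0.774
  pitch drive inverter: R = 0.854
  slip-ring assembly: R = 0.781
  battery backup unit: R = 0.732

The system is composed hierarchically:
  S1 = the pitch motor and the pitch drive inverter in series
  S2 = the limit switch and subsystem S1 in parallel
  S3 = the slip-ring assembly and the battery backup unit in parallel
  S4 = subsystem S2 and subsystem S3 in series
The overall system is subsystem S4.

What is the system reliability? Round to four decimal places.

Series (pitch motor and pitch drive inverter): 0.774000 × 0.854000 = 0.660996
Parallel (limit switch and [0.660996]): 1 − (1 − 0.759000)(1 − 0.660996) = 0.918300
Parallel (slip-ring assembly and battery backup unit): 1 − (1 − 0.781000)(1 − 0.732000) = 0.941308
Series ([0.918300] and [0.941308]): 0.918300 × 0.941308 = 0.8644

0.8644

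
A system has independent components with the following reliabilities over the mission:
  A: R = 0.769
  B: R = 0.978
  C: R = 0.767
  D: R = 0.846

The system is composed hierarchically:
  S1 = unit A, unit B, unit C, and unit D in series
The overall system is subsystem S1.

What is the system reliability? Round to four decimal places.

0.4880

Series (A, B, C, and D): 0.769000 × 0.978000 × 0.767000 × 0.846000 = 0.4880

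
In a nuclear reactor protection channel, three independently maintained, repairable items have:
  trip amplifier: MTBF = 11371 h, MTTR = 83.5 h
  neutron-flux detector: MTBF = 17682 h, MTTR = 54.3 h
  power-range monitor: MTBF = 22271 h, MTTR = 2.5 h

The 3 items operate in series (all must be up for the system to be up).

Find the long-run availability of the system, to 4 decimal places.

A(trip amplifier) = MTBF/(MTBF+MTTR) = 11371/(11371+83.5) = 0.992710
A(neutron-flux detector) = MTBF/(MTBF+MTTR) = 17682/(17682+54.3) = 0.996938
A(power-range monitor) = MTBF/(MTBF+MTTR) = 22271/(22271+2.5) = 0.999888
Series availability: 0.992710 × 0.996938 × 0.999888 = 0.9896

0.9896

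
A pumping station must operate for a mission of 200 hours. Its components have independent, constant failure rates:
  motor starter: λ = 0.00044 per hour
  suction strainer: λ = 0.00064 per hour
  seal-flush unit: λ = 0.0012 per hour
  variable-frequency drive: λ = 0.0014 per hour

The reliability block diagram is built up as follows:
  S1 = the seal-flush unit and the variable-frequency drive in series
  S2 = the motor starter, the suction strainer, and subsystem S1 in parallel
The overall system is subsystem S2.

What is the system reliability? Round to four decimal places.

R(motor starter) = exp(−0.00044 × 200) = 0.915761
R(suction strainer) = exp(−0.00064 × 200) = 0.879853
R(seal-flush unit) = exp(−0.0012 × 200) = 0.786628
R(variable-frequency drive) = exp(−0.0014 × 200) = 0.755784
Series (seal-flush unit and variable-frequency drive): 0.786628 × 0.755784 = 0.594521
Parallel (motor starter, suction strainer, and [0.594521]): 1 − (1 − 0.915761)(1 − 0.879853)(1 − 0.594521) = 0.9959

0.9959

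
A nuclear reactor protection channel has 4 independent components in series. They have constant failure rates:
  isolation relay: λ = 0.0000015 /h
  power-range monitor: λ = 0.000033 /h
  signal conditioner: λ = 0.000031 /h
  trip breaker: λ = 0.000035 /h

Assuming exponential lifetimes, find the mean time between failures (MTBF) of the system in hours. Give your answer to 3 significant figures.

Series of exponential components: λ_sys = Σ λ_i
λ_sys = 0.0000015 + 0.000033 + 0.000031 + 0.000035 = 1.0050e-04 /h
MTBF = 1 / λ_sys = 9950 h

9950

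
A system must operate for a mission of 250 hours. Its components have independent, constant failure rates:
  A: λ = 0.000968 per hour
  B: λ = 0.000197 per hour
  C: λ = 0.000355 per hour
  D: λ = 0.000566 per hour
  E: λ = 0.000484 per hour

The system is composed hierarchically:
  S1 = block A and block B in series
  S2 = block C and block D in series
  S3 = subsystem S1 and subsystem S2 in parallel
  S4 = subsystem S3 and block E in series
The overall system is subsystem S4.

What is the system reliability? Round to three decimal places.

R(A) = exp(−0.000968 × 250) = 0.78506
R(B) = exp(−0.000197 × 250) = 0.95194
R(C) = exp(−0.000355 × 250) = 0.91507
R(D) = exp(−0.000566 × 250) = 0.86806
R(E) = exp(−0.000484 × 250) = 0.88603
Series (A and B): 0.78506 × 0.95194 = 0.74733
Series (C and D): 0.91507 × 0.86806 = 0.79434
Parallel ([0.74733] and [0.79434]): 1 − (1 − 0.74733)(1 − 0.79434) = 0.94804
Series ([0.94804] and E): 0.94804 × 0.88603 = 0.840

0.840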